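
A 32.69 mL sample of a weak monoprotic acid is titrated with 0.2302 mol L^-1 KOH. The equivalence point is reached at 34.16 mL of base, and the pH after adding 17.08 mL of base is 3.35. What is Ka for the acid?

17.08 mL is half of the equivalence volume, so this is the half-equivalence point where [HA] = [A^-].
At half-equivalence pH = pKa, so pKa = 3.35.
Ka = 10^(-3.35) = 4.5 x 10^-4.

4.5 x 10^-4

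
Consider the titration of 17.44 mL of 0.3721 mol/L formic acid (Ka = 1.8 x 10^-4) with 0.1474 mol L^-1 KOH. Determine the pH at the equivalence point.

8.38

n(HCOOH) = 0.3721 x 0.01744 = 0.006489 mol; V(KOH) at equivalence = 0.006489/0.1474 = 0.04403 L.
At equivalence all the acid is converted to HCOO-; total volume = 0.01744 + 0.04403 = 0.06147 L, so [HCOO-] = 0.006489/0.06147 = 0.1056 M.
Kb = Kw/Ka = 1.0e-14 / 1.8 x 10^-4 = 5.56e-11.
[OH^-] = sqrt(Kb x [HCOO-]) = sqrt(5.56e-11 x 0.1056) = 2.42e-6 M.
pOH = 5.62, so pH = 14.00 - 5.62 = 8.38.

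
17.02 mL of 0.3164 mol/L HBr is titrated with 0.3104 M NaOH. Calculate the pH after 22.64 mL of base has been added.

n(acid) = 0.3164 x 0.01702 = 0.005385 mol; n(NaOH) added = 0.3104 x 0.02264 = 0.007027 mol.
Base is in excess by 0.007027 - 0.005385 = 0.001642 mol in a total volume of 0.03966 L.
[OH^-] = 0.001642/0.03966 = 0.04141 M, so pOH = 1.38 and pH = 14.00 - 1.38 = 12.62.

12.62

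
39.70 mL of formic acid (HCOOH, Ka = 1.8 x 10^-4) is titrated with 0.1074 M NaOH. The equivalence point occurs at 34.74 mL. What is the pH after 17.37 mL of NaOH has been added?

17.37 mL is exactly half the equivalence volume (34.74/2), i.e. the half-equivalence point.
There, n(HA) = n(A^-), so pH = pKa = -log(1.8 x 10^-4) = 3.74.

3.74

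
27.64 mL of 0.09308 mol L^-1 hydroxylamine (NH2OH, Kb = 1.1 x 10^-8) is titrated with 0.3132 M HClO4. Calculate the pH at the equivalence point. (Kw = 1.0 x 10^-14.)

n(NH2OH) = 0.09308 x 0.02764 = 0.002573 mol; V(HClO4) at equivalence = 0.002573/0.3132 = 0.008214 L.
At equivalence the base is fully converted to NH3OH+; total volume = 0.03585 L, so [NH3OH+] = 0.002573/0.03585 = 0.07176 M.
Ka(NH3OH+) = Kw/Kb = 1.0e-14 / 1.1 x 10^-8 = 9.09e-7.
[H^+] = sqrt(Ka x [NH3OH+]) = sqrt(9.09e-7 x 0.07176) = 0.000255 M.
pH = -log(0.000255) = 3.59.

3.59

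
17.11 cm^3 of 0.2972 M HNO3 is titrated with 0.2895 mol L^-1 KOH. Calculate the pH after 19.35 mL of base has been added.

12.15

n(acid) = 0.2972 x 0.01711 = 0.005085 mol; n(KOH) added = 0.2895 x 0.01935 = 0.005602 mol.
Base is in excess by 0.005602 - 0.005085 = 0.0005167 mol in a total volume of 0.03646 L.
[OH^-] = 0.0005167/0.03646 = 0.01417 M, so pOH = 1.85 and pH = 14.00 - 1.85 = 12.15.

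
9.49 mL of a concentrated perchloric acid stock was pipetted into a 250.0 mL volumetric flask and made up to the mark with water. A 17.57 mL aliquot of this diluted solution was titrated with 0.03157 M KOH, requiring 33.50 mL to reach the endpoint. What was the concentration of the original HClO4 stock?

n(KOH) = 0.03157 x 0.03350 = 0.001058 mol.
n(HClO4) in the aliquot = 0.001058 mol.
[diluted HClO4] = 0.001058 / 0.01757 = 0.06019 M.
Dilution factor = 250.0/9.490 = 26.34, so [stock] = 0.06019 x 26.34 = 1.59 M.

1.59 M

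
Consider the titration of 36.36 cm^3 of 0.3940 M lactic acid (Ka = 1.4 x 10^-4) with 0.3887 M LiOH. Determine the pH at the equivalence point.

n(HC3H5O3) = 0.3940 x 0.03636 = 0.01433 mol; V(LiOH) at equivalence = 0.01433/0.3887 = 0.03686 L.
At equivalence all the acid is converted to C3H5O3-; total volume = 0.03636 + 0.03686 = 0.07322 L, so [C3H5O3-] = 0.01433/0.07322 = 0.1957 M.
Kb = Kw/Ka = 1.0e-14 / 1.4 x 10^-4 = 7.14e-11.
[OH^-] = sqrt(Kb x [C3H5O3-]) = sqrt(7.14e-11 x 0.1957) = 3.74e-6 M.
pOH = 5.43, so pH = 14.00 - 5.43 = 8.57.

8.57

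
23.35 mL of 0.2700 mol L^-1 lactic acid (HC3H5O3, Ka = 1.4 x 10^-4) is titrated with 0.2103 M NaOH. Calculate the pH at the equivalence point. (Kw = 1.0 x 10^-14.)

8.46

n(HC3H5O3) = 0.2700 x 0.02335 = 0.006305 mol; V(NaOH) at equivalence = 0.006305/0.2103 = 0.02998 L.
At equivalence all the acid is converted to C3H5O3-; total volume = 0.02335 + 0.02998 = 0.05333 L, so [C3H5O3-] = 0.006305/0.05333 = 0.1182 M.
Kb = Kw/Ka = 1.0e-14 / 1.4 x 10^-4 = 7.14e-11.
[OH^-] = sqrt(Kb x [C3H5O3-]) = sqrt(7.14e-11 x 0.1182) = 2.91e-6 M.
pOH = 5.54, so pH = 14.00 - 5.54 = 8.46.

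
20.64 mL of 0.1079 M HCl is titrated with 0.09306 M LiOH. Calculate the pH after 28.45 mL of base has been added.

11.93

n(acid) = 0.1079 x 0.02064 = 0.002227 mol; n(LiOH) added = 0.09306 x 0.02845 = 0.002648 mol.
Base is in excess by 0.002648 - 0.002227 = 0.0004205 mol in a total volume of 0.04909 L.
[OH^-] = 0.0004205/0.04909 = 0.008566 M, so pOH = 2.07 and pH = 14.00 - 2.07 = 11.93.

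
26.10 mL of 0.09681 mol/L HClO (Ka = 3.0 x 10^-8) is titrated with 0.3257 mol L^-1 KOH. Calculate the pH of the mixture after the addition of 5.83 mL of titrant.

Initial n(HClO) = 0.09681 x 0.02610 = 0.002527 mol.
n(KOH) added = 0.3257 x 0.005830 = 0.001899 mol, converting that many moles of HClO to ClO-.
Remaining n(HClO) = 0.0006279 mol; n(ClO-) = 0.001899 mol.
By Henderson-Hasselbalch, pH = pKa + log([A^-]/[HA]) = 7.52 + log(0.001899/0.0006279) = 7.52 + (+0.48) = 8.00.

8.00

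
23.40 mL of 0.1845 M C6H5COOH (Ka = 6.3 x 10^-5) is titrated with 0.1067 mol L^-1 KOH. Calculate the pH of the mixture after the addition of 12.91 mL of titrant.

Initial n(C6H5COOH) = 0.1845 x 0.02340 = 0.004317 mol.
n(KOH) added = 0.1067 x 0.01291 = 0.001377 mol, converting that many moles of C6H5COOH to C6H5COO-.
Remaining n(C6H5COOH) = 0.002940 mol; n(C6H5COO-) = 0.001377 mol.
By Henderson-Hasselbalch, pH = pKa + log([A^-]/[HA]) = 4.20 + log(0.001377/0.002940) = 4.20 + (-0.33) = 3.87.

3.87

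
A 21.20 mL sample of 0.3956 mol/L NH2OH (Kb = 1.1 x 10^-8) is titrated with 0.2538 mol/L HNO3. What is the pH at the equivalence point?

n(NH2OH) = 0.3956 x 0.02120 = 0.008387 mol; V(HNO3) at equivalence = 0.008387/0.2538 = 0.03304 L.
At equivalence the base is fully converted to NH3OH+; total volume = 0.05424 L, so [NH3OH+] = 0.008387/0.05424 = 0.1546 M.
Ka(NH3OH+) = Kw/Kb = 1.0e-14 / 1.1 x 10^-8 = 9.09e-7.
[H^+] = sqrt(Ka x [NH3OH+]) = sqrt(9.09e-7 x 0.1546) = 0.000375 M.
pH = -log(0.000375) = 3.43.

3.43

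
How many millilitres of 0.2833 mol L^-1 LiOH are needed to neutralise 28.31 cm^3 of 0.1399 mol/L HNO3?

14.0 mL

n(HNO3) = 0.1399 mol/L x 0.02831 L = 0.003961 mol.
At equivalence n(LiOH) = n(HNO3) = 0.003961 mol.
V(LiOH) = 0.003961 / 0.2833 = 0.01398 L = 14.0 mL.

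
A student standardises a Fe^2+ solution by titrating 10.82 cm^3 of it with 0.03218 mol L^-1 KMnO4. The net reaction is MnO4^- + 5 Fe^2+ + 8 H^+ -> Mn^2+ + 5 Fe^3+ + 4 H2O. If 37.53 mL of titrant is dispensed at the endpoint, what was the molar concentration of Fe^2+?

0.558 M

n(KMnO4) = 0.03218 x 0.03753 = 0.001208 mol.
From the balanced equation, 1 mol KMnO4 reacts with 5 mol Fe^2+, so n(Fe^2+) = 0.001208 x 5/1 = 0.006039 mol.
[Fe^2+] = 0.006039 / 0.01082 L = 0.558 M.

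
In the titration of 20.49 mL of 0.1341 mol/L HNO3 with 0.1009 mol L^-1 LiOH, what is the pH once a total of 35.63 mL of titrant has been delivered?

n(acid) = 0.1341 x 0.02049 = 0.002748 mol; n(LiOH) added = 0.1009 x 0.03563 = 0.003595 mol.
Base is in excess by 0.003595 - 0.002748 = 0.0008474 mol in a total volume of 0.05612 L.
[OH^-] = 0.0008474/0.05612 = 0.01510 M, so pOH = 1.82 and pH = 14.00 - 1.82 = 12.18.

12.18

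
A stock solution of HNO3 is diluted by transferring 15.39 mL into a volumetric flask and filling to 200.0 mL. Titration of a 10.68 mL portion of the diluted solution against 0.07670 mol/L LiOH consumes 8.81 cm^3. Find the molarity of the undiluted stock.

n(LiOH) = 0.07670 x 0.008810 = 0.0006757 mol.
n(HNO3) in the aliquot = 0.0006757 mol.
[diluted HNO3] = 0.0006757 / 0.01068 = 0.06327 M.
Dilution factor = 200.0/15.39 = 13.00, so [stock] = 0.06327 x 13.00 = 0.822 M.

0.822 M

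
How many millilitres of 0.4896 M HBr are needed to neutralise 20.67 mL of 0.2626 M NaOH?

n(NaOH) = 0.2626 mol/L x 0.02067 L = 0.005428 mol.
At equivalence n(HBr) = n(NaOH) = 0.005428 mol.
V(HBr) = 0.005428 / 0.4896 = 0.01109 L = 11.1 mL.

11.1 mL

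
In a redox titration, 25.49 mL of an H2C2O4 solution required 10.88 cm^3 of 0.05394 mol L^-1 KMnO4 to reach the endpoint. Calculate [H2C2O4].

0.0576 M

n(KMnO4) = 0.05394 x 0.01088 = 0.0005869 mol.
From the balanced equation, 2 mol KMnO4 reacts with 5 mol H2C2O4, so n(H2C2O4) = 0.0005869 x 5/2 = 0.001467 mol.
[H2C2O4] = 0.001467 / 0.02549 L = 0.0576 M.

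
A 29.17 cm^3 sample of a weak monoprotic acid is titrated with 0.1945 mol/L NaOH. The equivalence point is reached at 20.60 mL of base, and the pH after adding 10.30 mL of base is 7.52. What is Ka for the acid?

10.30 mL is half of the equivalence volume, so this is the half-equivalence point where [HA] = [A^-].
At half-equivalence pH = pKa, so pKa = 7.52.
Ka = 10^(-7.52) = 3.0 x 10^-8.

3.0 x 10^-8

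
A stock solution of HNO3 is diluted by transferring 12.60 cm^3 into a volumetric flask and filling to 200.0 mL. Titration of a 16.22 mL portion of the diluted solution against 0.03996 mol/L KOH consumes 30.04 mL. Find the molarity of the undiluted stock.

1.17 M

n(KOH) = 0.03996 x 0.03004 = 0.001200 mol.
n(HNO3) in the aliquot = 0.001200 mol.
[diluted HNO3] = 0.001200 / 0.01622 = 0.07401 M.
Dilution factor = 200.0/12.60 = 15.87, so [stock] = 0.07401 x 15.87 = 1.17 M.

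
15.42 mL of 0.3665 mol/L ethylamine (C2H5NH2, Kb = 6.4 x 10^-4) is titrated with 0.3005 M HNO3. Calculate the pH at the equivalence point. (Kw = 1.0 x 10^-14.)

5.79

n(C2H5NH2) = 0.3665 x 0.01542 = 0.005651 mol; V(HNO3) at equivalence = 0.005651/0.3005 = 0.01881 L.
At equivalence the base is fully converted to C2H5NH3+; total volume = 0.03423 L, so [C2H5NH3+] = 0.005651/0.03423 = 0.1651 M.
Ka(C2H5NH3+) = Kw/Kb = 1.0e-14 / 6.4 x 10^-4 = 1.56e-11.
[H^+] = sqrt(Ka x [C2H5NH3+]) = sqrt(1.56e-11 x 0.1651) = 1.61e-6 M.
pH = -log(1.61e-6) = 5.79.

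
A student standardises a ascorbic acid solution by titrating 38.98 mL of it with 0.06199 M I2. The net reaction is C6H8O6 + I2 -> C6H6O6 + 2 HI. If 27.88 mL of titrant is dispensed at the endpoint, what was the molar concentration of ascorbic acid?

n(I2) = 0.06199 x 0.02788 = 0.001728 mol.
From the balanced equation, 1 mol I2 reacts with 1 mol ascorbic acid, so n(ascorbic acid) = 0.001728 x 1/1 = 0.001728 mol.
[ascorbic acid] = 0.001728 / 0.03898 L = 0.0443 M.

0.0443 M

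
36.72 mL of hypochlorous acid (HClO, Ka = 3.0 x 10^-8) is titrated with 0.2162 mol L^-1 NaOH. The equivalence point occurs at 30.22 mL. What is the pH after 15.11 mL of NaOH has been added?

15.11 mL is exactly half the equivalence volume (30.22/2), i.e. the half-equivalence point.
There, n(HA) = n(A^-), so pH = pKa = -log(3.0 x 10^-8) = 7.52.

7.52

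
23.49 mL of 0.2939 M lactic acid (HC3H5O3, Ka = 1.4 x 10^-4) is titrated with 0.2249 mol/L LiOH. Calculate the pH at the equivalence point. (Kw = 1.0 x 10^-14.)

n(HC3H5O3) = 0.2939 x 0.02349 = 0.006904 mol; V(LiOH) at equivalence = 0.006904/0.2249 = 0.03070 L.
At equivalence all the acid is converted to C3H5O3-; total volume = 0.02349 + 0.03070 = 0.05419 L, so [C3H5O3-] = 0.006904/0.05419 = 0.1274 M.
Kb = Kw/Ka = 1.0e-14 / 1.4 x 10^-4 = 7.14e-11.
[OH^-] = sqrt(Kb x [C3H5O3-]) = sqrt(7.14e-11 x 0.1274) = 3.02e-6 M.
pOH = 5.52, so pH = 14.00 - 5.52 = 8.48.

8.48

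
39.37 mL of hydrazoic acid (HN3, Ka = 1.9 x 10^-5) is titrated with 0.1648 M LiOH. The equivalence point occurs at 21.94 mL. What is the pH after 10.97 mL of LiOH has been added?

10.97 mL is exactly half the equivalence volume (21.94/2), i.e. the half-equivalence point.
There, n(HA) = n(A^-), so pH = pKa = -log(1.9 x 10^-5) = 4.72.

4.72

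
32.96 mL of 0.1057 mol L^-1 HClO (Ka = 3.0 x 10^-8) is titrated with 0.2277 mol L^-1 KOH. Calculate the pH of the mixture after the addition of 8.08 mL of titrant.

7.57

Initial n(HClO) = 0.1057 x 0.03296 = 0.003484 mol.
n(KOH) added = 0.2277 x 0.008080 = 0.001840 mol, converting that many moles of HClO to ClO-.
Remaining n(HClO) = 0.001644 mol; n(ClO-) = 0.001840 mol.
By Henderson-Hasselbalch, pH = pKa + log([A^-]/[HA]) = 7.52 + log(0.001840/0.001644) = 7.52 + (+0.05) = 7.57.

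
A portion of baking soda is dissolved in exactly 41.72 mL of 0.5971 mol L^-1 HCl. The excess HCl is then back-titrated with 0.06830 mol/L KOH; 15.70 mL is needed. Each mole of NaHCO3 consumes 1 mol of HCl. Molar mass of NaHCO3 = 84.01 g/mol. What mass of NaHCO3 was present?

Total n(HCl) added = 0.5971 x 0.04172 = 0.02491 mol.
n(KOH) used = 0.06830 x 0.01570 = 0.001072 mol, which equals the excess n(HCl).
So n(HCl) consumed by the sample = 0.02491 - 0.001072 = 0.02384 mol.
n(NaHCO3) = 0.02384 / 1 = 0.02384 mol.
mass = 0.02384 mol x 84.01 g/mol = 2.00 g.

2.00 g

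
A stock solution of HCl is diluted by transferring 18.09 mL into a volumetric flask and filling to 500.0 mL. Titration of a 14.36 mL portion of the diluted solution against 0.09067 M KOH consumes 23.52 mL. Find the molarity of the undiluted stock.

4.10 M

n(KOH) = 0.09067 x 0.02352 = 0.002133 mol.
n(HCl) in the aliquot = 0.002133 mol.
[diluted HCl] = 0.002133 / 0.01436 = 0.1485 M.
Dilution factor = 500.0/18.09 = 27.64, so [stock] = 0.1485 x 27.64 = 4.10 M.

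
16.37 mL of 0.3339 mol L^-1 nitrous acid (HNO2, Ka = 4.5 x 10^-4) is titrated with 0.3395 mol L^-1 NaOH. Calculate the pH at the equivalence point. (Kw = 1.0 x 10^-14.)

8.29

n(HNO2) = 0.3339 x 0.01637 = 0.005466 mol; V(NaOH) at equivalence = 0.005466/0.3395 = 0.01610 L.
At equivalence all the acid is converted to NO2-; total volume = 0.01637 + 0.01610 = 0.03247 L, so [NO2-] = 0.005466/0.03247 = 0.1683 M.
Kb = Kw/Ka = 1.0e-14 / 4.5 x 10^-4 = 2.22e-11.
[OH^-] = sqrt(Kb x [NO2-]) = sqrt(2.22e-11 x 0.1683) = 1.93e-6 M.
pOH = 5.71, so pH = 14.00 - 5.71 = 8.29.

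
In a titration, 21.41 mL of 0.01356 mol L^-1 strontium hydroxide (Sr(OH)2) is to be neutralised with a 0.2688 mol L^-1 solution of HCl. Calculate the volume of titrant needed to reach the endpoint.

2.16 mL

n(Sr(OH)2) = 0.01356 mol/L x 0.02141 L = 0.0002903 mol.
The neutralisation is 1 Sr(OH)2 : 2 HCl, so n(HCl) = 0.0002903 x 2/1 = 0.0005806 mol.
V(HCl) = 0.0005806 / 0.2688 = 0.002160 L = 2.16 mL.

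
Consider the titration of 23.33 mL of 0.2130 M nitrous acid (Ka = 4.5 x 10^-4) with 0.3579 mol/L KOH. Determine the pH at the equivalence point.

8.24

n(HNO2) = 0.2130 x 0.02333 = 0.004969 mol; V(KOH) at equivalence = 0.004969/0.3579 = 0.01388 L.
At equivalence all the acid is converted to NO2-; total volume = 0.02333 + 0.01388 = 0.03721 L, so [NO2-] = 0.004969/0.03721 = 0.1335 M.
Kb = Kw/Ka = 1.0e-14 / 4.5 x 10^-4 = 2.22e-11.
[OH^-] = sqrt(Kb x [NO2-]) = sqrt(2.22e-11 x 0.1335) = 1.72e-6 M.
pOH = 5.76, so pH = 14.00 - 5.76 = 8.24.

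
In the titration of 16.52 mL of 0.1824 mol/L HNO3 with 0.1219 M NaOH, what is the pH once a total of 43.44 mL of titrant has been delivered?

12.58

n(acid) = 0.1824 x 0.01652 = 0.003013 mol; n(NaOH) added = 0.1219 x 0.04344 = 0.005295 mol.
Base is in excess by 0.005295 - 0.003013 = 0.002282 mol in a total volume of 0.05996 L.
[OH^-] = 0.002282/0.05996 = 0.03806 M, so pOH = 1.42 and pH = 14.00 - 1.42 = 12.58.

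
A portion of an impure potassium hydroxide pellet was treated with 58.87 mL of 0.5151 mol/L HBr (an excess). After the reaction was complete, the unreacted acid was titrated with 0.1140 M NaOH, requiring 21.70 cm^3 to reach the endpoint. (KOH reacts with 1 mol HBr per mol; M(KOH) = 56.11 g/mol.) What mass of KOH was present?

Total n(HBr) added = 0.5151 x 0.05887 = 0.03032 mol.
n(NaOH) used = 0.1140 x 0.02170 = 0.002474 mol, which equals the excess n(HBr).
So n(HBr) consumed by the sample = 0.03032 - 0.002474 = 0.02785 mol.
n(KOH) = 0.02785 / 1 = 0.02785 mol.
mass = 0.02785 mol x 56.11 g/mol = 1.56 g.

1.56 g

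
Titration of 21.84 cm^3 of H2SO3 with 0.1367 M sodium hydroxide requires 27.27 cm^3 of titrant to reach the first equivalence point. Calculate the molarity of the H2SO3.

n(NaOH) = 0.1367 x 0.02727 = 0.003728 mol.
At the first equivalence point, 1 mol OH^- react per mol H2SO3, so n(H2SO3) = 0.003728 / 1 = 0.003728 mol.
[H2SO3] = 0.003728 / 0.02184 L = 0.171 M.

0.171 M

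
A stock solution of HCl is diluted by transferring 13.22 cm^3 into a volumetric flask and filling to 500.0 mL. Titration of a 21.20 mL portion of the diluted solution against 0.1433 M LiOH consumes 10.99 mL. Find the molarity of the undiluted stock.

n(LiOH) = 0.1433 x 0.01099 = 0.001575 mol.
n(HCl) in the aliquot = 0.001575 mol.
[diluted HCl] = 0.001575 / 0.02120 = 0.07429 M.
Dilution factor = 500.0/13.22 = 37.82, so [stock] = 0.07429 x 37.82 = 2.81 M.

2.81 M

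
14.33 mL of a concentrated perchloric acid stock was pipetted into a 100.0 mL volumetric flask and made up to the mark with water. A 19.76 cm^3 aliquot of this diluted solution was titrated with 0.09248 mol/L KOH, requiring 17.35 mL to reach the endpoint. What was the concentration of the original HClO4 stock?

n(KOH) = 0.09248 x 0.01735 = 0.001605 mol.
n(HClO4) in the aliquot = 0.001605 mol.
[diluted HClO4] = 0.001605 / 0.01976 = 0.08120 M.
Dilution factor = 100.0/14.33 = 6.978, so [stock] = 0.08120 x 6.978 = 0.567 M.

0.567 M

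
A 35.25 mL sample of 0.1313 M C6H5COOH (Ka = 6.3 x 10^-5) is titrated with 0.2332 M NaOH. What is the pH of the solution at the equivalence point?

8.56

n(C6H5COOH) = 0.1313 x 0.03525 = 0.004628 mol; V(NaOH) at equivalence = 0.004628/0.2332 = 0.01985 L.
At equivalence all the acid is converted to C6H5COO-; total volume = 0.03525 + 0.01985 = 0.05510 L, so [C6H5COO-] = 0.004628/0.05510 = 0.08400 M.
Kb = Kw/Ka = 1.0e-14 / 6.3 x 10^-5 = 1.59e-10.
[OH^-] = sqrt(Kb x [C6H5COO-]) = sqrt(1.59e-10 x 0.08400) = 3.65e-6 M.
pOH = 5.44, so pH = 14.00 - 5.44 = 8.56.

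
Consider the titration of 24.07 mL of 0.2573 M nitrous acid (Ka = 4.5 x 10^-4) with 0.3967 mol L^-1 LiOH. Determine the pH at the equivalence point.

n(HNO2) = 0.2573 x 0.02407 = 0.006193 mol; V(LiOH) at equivalence = 0.006193/0.3967 = 0.01561 L.
At equivalence all the acid is converted to NO2-; total volume = 0.02407 + 0.01561 = 0.03968 L, so [NO2-] = 0.006193/0.03968 = 0.1561 M.
Kb = Kw/Ka = 1.0e-14 / 4.5 x 10^-4 = 2.22e-11.
[OH^-] = sqrt(Kb x [NO2-]) = sqrt(2.22e-11 x 0.1561) = 1.86e-6 M.
pOH = 5.73, so pH = 14.00 - 5.73 = 8.27.

8.27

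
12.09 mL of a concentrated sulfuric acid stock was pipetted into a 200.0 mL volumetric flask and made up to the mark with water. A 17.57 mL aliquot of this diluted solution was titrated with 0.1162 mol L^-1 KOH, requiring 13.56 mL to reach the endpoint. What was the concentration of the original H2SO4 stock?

0.742 M

n(KOH) = 0.1162 x 0.01356 = 0.001576 mol.
n(H2SO4) in the aliquot = 0.001576 x 1/2 = 0.0007878 mol.
[diluted H2SO4] = 0.0007878 / 0.01757 = 0.04484 M.
Dilution factor = 200.0/12.09 = 16.54, so [stock] = 0.04484 x 16.54 = 0.742 M.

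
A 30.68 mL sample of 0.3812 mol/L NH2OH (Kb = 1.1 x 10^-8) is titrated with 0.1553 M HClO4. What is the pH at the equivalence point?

n(NH2OH) = 0.3812 x 0.03068 = 0.01170 mol; V(HClO4) at equivalence = 0.01170/0.1553 = 0.07531 L.
At equivalence the base is fully converted to NH3OH+; total volume = 0.1060 L, so [NH3OH+] = 0.01170/0.1060 = 0.1103 M.
Ka(NH3OH+) = Kw/Kb = 1.0e-14 / 1.1 x 10^-8 = 9.09e-7.
[H^+] = sqrt(Ka x [NH3OH+]) = sqrt(9.09e-7 x 0.1103) = 0.000317 M.
pH = -log(0.000317) = 3.50.

3.50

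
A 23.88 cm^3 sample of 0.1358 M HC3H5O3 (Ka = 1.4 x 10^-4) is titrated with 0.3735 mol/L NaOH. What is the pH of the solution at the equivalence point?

8.43

n(HC3H5O3) = 0.1358 x 0.02388 = 0.003243 mol; V(NaOH) at equivalence = 0.003243/0.3735 = 0.008682 L.
At equivalence all the acid is converted to C3H5O3-; total volume = 0.02388 + 0.008682 = 0.03256 L, so [C3H5O3-] = 0.003243/0.03256 = 0.09959 M.
Kb = Kw/Ka = 1.0e-14 / 1.4 x 10^-4 = 7.14e-11.
[OH^-] = sqrt(Kb x [C3H5O3-]) = sqrt(7.14e-11 x 0.09959) = 2.67e-6 M.
pOH = 5.57, so pH = 14.00 - 5.57 = 8.43.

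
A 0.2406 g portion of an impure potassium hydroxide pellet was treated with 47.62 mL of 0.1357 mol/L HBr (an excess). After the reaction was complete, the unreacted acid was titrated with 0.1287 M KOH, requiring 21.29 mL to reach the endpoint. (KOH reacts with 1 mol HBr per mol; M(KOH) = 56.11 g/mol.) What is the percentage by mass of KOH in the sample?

86.8%

Total n(HBr) added = 0.1357 x 0.04762 = 0.006462 mol.
n(KOH) used = 0.1287 x 0.02129 = 0.002740 mol, which equals the excess n(HBr).
So n(HBr) consumed by the sample = 0.006462 - 0.002740 = 0.003722 mol.
n(KOH) = 0.003722 / 1 = 0.003722 mol.
mass KOH = 0.003722 x 56.11 = 0.2088 g, so %KOH = 0.2088/0.2406 x 100 = 86.8%.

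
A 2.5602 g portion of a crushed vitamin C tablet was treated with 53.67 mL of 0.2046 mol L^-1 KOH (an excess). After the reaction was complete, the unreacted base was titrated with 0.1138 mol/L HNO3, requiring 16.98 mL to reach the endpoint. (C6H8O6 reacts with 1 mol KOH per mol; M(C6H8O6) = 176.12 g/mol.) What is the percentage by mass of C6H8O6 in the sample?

62.2%

Total n(KOH) added = 0.2046 x 0.05367 = 0.01098 mol.
n(HNO3) used = 0.1138 x 0.01698 = 0.001932 mol, which equals the excess n(KOH).
So n(KOH) consumed by the sample = 0.01098 - 0.001932 = 0.009049 mol.
n(C6H8O6) = 0.009049 / 1 = 0.009049 mol.
mass C6H8O6 = 0.009049 x 176.12 = 1.594 g, so %C6H8O6 = 1.594/2.5602 x 100 = 62.2%.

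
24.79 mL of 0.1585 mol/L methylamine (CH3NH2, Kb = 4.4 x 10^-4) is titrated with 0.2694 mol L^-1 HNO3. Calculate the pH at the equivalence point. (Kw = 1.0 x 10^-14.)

5.82

n(CH3NH2) = 0.1585 x 0.02479 = 0.003929 mol; V(HNO3) at equivalence = 0.003929/0.2694 = 0.01459 L.
At equivalence the base is fully converted to CH3NH3+; total volume = 0.03938 L, so [CH3NH3+] = 0.003929/0.03938 = 0.09979 M.
Ka(CH3NH3+) = Kw/Kb = 1.0e-14 / 4.4 x 10^-4 = 2.27e-11.
[H^+] = sqrt(Ka x [CH3NH3+]) = sqrt(2.27e-11 x 0.09979) = 1.51e-6 M.
pH = -log(1.51e-6) = 5.82.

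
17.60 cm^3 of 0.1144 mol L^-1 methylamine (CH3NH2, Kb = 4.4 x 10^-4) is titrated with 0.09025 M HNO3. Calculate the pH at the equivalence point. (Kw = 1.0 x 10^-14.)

n(CH3NH2) = 0.1144 x 0.01760 = 0.002013 mol; V(HNO3) at equivalence = 0.002013/0.09025 = 0.02231 L.
At equivalence the base is fully converted to CH3NH3+; total volume = 0.03991 L, so [CH3NH3+] = 0.002013/0.03991 = 0.05045 M.
Ka(CH3NH3+) = Kw/Kb = 1.0e-14 / 4.4 x 10^-4 = 2.27e-11.
[H^+] = sqrt(Ka x [CH3NH3+]) = sqrt(2.27e-11 x 0.05045) = 1.07e-6 M.
pH = -log(1.07e-6) = 5.97.

5.97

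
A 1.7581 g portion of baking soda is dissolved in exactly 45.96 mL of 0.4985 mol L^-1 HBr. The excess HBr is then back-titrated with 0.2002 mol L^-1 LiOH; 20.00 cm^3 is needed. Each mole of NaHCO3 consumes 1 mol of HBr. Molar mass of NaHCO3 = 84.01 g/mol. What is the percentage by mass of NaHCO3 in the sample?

Total n(HBr) added = 0.4985 x 0.04596 = 0.02291 mol.
n(LiOH) used = 0.2002 x 0.02000 = 0.004004 mol, which equals the excess n(HBr).
So n(HBr) consumed by the sample = 0.02291 - 0.004004 = 0.01891 mol.
n(NaHCO3) = 0.01891 / 1 = 0.01891 mol.
mass NaHCO3 = 0.01891 x 84.01 = 1.588 g, so %NaHCO3 = 1.588/1.7581 x 100 = 90.3%.

90.3%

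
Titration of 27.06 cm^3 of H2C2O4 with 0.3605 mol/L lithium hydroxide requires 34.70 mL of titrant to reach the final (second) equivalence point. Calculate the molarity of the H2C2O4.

n(LiOH) = 0.3605 x 0.03470 = 0.01251 mol.
At the final (second) equivalence point, 2 mol OH^- react per mol H2C2O4, so n(H2C2O4) = 0.01251 / 2 = 0.006255 mol.
[H2C2O4] = 0.006255 / 0.02706 L = 0.231 M.

0.231 M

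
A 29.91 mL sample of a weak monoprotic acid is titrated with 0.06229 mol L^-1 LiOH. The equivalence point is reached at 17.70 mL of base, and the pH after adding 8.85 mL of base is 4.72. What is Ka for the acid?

8.85 mL is half of the equivalence volume, so this is the half-equivalence point where [HA] = [A^-].
At half-equivalence pH = pKa, so pKa = 4.72.
Ka = 10^(-4.72) = 1.9 x 10^-5.

1.9 x 10^-5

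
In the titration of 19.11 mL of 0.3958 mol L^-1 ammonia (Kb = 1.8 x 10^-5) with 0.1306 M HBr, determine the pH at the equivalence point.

5.13

n(NH3) = 0.3958 x 0.01911 = 0.007564 mol; V(HBr) at equivalence = 0.007564/0.1306 = 0.05792 L.
At equivalence the base is fully converted to NH4+; total volume = 0.07703 L, so [NH4+] = 0.007564/0.07703 = 0.09820 M.
Ka(NH4+) = Kw/Kb = 1.0e-14 / 1.8 x 10^-5 = 5.56e-10.
[H^+] = sqrt(Ka x [NH4+]) = sqrt(5.56e-10 x 0.09820) = 7.39e-6 M.
pH = -log(7.39e-6) = 5.13.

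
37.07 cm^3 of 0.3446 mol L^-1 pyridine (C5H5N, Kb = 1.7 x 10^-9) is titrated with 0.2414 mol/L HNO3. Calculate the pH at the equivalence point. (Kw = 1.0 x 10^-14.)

3.04

n(C5H5N) = 0.3446 x 0.03707 = 0.01277 mol; V(HNO3) at equivalence = 0.01277/0.2414 = 0.05292 L.
At equivalence the base is fully converted to C5H5NH+; total volume = 0.08999 L, so [C5H5NH+] = 0.01277/0.08999 = 0.1420 M.
Ka(C5H5NH+) = Kw/Kb = 1.0e-14 / 1.7 x 10^-9 = 5.88e-6.
[H^+] = sqrt(Ka x [C5H5NH+]) = sqrt(5.88e-6 x 0.1420) = 0.000914 M.
pH = -log(0.000914) = 3.04.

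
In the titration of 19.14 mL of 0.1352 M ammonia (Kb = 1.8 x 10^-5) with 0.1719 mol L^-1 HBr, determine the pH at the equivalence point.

n(NH3) = 0.1352 x 0.01914 = 0.002588 mol; V(HBr) at equivalence = 0.002588/0.1719 = 0.01505 L.
At equivalence the base is fully converted to NH4+; total volume = 0.03419 L, so [NH4+] = 0.002588/0.03419 = 0.07568 M.
Ka(NH4+) = Kw/Kb = 1.0e-14 / 1.8 x 10^-5 = 5.56e-10.
[H^+] = sqrt(Ka x [NH4+]) = sqrt(5.56e-10 x 0.07568) = 6.48e-6 M.
pH = -log(6.48e-6) = 5.19.

5.19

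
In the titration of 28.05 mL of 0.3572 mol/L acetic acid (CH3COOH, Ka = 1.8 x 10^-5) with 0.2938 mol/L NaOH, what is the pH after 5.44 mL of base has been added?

Initial n(CH3COOH) = 0.3572 x 0.02805 = 0.01002 mol.
n(NaOH) added = 0.2938 x 0.005440 = 0.001598 mol, converting that many moles of CH3COOH to CH3COO-.
Remaining n(CH3COOH) = 0.008421 mol; n(CH3COO-) = 0.001598 mol.
By Henderson-Hasselbalch, pH = pKa + log([A^-]/[HA]) = 4.74 + log(0.001598/0.008421) = 4.74 + (-0.72) = 4.02.

4.02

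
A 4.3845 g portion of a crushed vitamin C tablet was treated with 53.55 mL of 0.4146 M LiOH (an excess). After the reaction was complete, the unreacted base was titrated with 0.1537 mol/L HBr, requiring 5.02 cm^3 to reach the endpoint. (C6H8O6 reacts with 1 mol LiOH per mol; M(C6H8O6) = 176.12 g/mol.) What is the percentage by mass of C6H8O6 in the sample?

86.1%

Total n(LiOH) added = 0.4146 x 0.05355 = 0.02220 mol.
n(HBr) used = 0.1537 x 0.005020 = 0.0007716 mol, which equals the excess n(LiOH).
So n(LiOH) consumed by the sample = 0.02220 - 0.0007716 = 0.02143 mol.
n(C6H8O6) = 0.02143 / 1 = 0.02143 mol.
mass C6H8O6 = 0.02143 x 176.12 = 3.774 g, so %C6H8O6 = 3.774/4.3845 x 100 = 86.1%.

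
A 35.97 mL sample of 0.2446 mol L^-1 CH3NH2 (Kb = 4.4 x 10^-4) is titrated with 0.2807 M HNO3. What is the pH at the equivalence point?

n(CH3NH2) = 0.2446 x 0.03597 = 0.008798 mol; V(HNO3) at equivalence = 0.008798/0.2807 = 0.03134 L.
At equivalence the base is fully converted to CH3NH3+; total volume = 0.06731 L, so [CH3NH3+] = 0.008798/0.06731 = 0.1307 M.
Ka(CH3NH3+) = Kw/Kb = 1.0e-14 / 4.4 x 10^-4 = 2.27e-11.
[H^+] = sqrt(Ka x [CH3NH3+]) = sqrt(2.27e-11 x 0.1307) = 1.72e-6 M.
pH = -log(1.72e-6) = 5.76.

5.76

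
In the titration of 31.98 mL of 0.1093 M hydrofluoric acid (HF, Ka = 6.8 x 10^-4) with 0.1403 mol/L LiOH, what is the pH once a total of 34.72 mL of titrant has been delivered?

12.31

n(acid) = 0.1093 x 0.03198 = 0.003495 mol; n(LiOH) added = 0.1403 x 0.03472 = 0.004871 mol.
Base is in excess by 0.004871 - 0.003495 = 0.001376 mol in a total volume of 0.06670 L.
[OH^-] = 0.001376/0.06670 = 0.02063 M, so pOH = 1.69 and pH = 14.00 - 1.69 = 12.31.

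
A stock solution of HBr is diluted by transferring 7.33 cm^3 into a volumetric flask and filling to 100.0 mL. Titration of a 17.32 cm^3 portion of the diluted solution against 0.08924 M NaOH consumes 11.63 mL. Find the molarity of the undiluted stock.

0.817 M

n(NaOH) = 0.08924 x 0.01163 = 0.001038 mol.
n(HBr) in the aliquot = 0.001038 mol.
[diluted HBr] = 0.001038 / 0.01732 = 0.05992 M.
Dilution factor = 100.0/7.330 = 13.64, so [stock] = 0.05992 x 13.64 = 0.817 M.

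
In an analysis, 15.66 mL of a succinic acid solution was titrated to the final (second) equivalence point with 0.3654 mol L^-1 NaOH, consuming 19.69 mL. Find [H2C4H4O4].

n(NaOH) = 0.3654 x 0.01969 = 0.007195 mol.
At the final (second) equivalence point, 2 mol OH^- react per mol H2C4H4O4, so n(H2C4H4O4) = 0.007195 / 2 = 0.003597 mol.
[H2C4H4O4] = 0.003597 / 0.01566 L = 0.230 M.

0.230 M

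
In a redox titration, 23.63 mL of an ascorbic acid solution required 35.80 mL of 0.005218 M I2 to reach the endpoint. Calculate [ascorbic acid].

n(I2) = 0.005218 x 0.03580 = 0.0001868 mol.
From the balanced equation, 1 mol I2 reacts with 1 mol ascorbic acid, so n(ascorbic acid) = 0.0001868 x 1/1 = 0.0001868 mol.
[ascorbic acid] = 0.0001868 / 0.02363 L = 0.00791 M.

0.00791 M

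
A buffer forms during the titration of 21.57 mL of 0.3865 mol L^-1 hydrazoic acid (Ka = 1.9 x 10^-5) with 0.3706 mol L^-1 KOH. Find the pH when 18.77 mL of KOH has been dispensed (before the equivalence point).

5.42

Initial n(HN3) = 0.3865 x 0.02157 = 0.008337 mol.
n(KOH) added = 0.3706 x 0.01877 = 0.006956 mol, converting that many moles of HN3 to N3-.
Remaining n(HN3) = 0.001381 mol; n(N3-) = 0.006956 mol.
By Henderson-Hasselbalch, pH = pKa + log([A^-]/[HA]) = 4.72 + log(0.006956/0.001381) = 4.72 + (+0.70) = 5.42.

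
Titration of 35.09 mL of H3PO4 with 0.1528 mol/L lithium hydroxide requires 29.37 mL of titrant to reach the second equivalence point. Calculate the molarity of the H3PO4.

0.0639 M

n(LiOH) = 0.1528 x 0.02937 = 0.004488 mol.
At the second equivalence point, 2 mol OH^- react per mol H3PO4, so n(H3PO4) = 0.004488 / 2 = 0.002244 mol.
[H3PO4] = 0.002244 / 0.03509 L = 0.0639 M.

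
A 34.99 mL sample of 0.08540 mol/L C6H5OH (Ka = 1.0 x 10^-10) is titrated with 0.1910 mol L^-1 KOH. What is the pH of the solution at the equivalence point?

n(C6H5OH) = 0.08540 x 0.03499 = 0.002988 mol; V(KOH) at equivalence = 0.002988/0.1910 = 0.01564 L.
At equivalence all the acid is converted to C6H5O-; total volume = 0.03499 + 0.01564 = 0.05063 L, so [C6H5O-] = 0.002988/0.05063 = 0.05901 M.
Kb = Kw/Ka = 1.0e-14 / 1.0 x 10^-10 = 0.000100.
[OH^-] = sqrt(Kb x [C6H5O-]) = sqrt(0.000100 x 0.05901) = 0.00243 M.
pOH = 2.61, so pH = 14.00 - 2.61 = 11.39.

11.39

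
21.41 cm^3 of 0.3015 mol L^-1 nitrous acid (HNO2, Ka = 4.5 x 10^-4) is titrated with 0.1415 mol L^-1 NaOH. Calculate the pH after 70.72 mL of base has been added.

12.59

n(acid) = 0.3015 x 0.02141 = 0.006455 mol; n(NaOH) added = 0.1415 x 0.07072 = 0.01001 mol.
Base is in excess by 0.01001 - 0.006455 = 0.003552 mol in a total volume of 0.09213 L.
[OH^-] = 0.003552/0.09213 = 0.03855 M, so pOH = 1.41 and pH = 14.00 - 1.41 = 12.59.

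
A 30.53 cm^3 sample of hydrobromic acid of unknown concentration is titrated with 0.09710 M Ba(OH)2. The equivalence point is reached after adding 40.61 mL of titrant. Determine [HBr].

0.258 M

n(Ba(OH)2) delivered = 0.09710 x 0.04061 = 0.003943 mol.
The reaction is 2 HBr + 1 Ba(OH)2, so n(HBr) = 0.003943 x 2/1 = 0.007886 mol.
[HBr] = 0.007886 mol / 0.03053 L = 0.258 M.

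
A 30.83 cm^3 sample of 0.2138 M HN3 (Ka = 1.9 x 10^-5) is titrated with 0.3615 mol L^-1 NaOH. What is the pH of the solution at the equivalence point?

n(HN3) = 0.2138 x 0.03083 = 0.006591 mol; V(NaOH) at equivalence = 0.006591/0.3615 = 0.01823 L.
At equivalence all the acid is converted to N3-; total volume = 0.03083 + 0.01823 = 0.04906 L, so [N3-] = 0.006591/0.04906 = 0.1343 M.
Kb = Kw/Ka = 1.0e-14 / 1.9 x 10^-5 = 5.26e-10.
[OH^-] = sqrt(Kb x [N3-]) = sqrt(5.26e-10 x 0.1343) = 8.41e-6 M.
pOH = 5.08, so pH = 14.00 - 5.08 = 8.92.

8.92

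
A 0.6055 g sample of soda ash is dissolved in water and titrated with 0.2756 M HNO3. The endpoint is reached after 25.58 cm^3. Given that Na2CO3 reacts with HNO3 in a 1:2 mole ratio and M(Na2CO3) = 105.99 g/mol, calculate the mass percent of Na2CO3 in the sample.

61.7%

n(HNO3) = 0.2756 x 0.02558 = 0.007050 mol.
n(Na2CO3) = 0.007050 / 2 = 0.003525 mol.
mass of Na2CO3 = 0.003525 x 105.99 = 0.3736 g.
% purity = 0.3736 / 0.6055 x 100 = 61.7%.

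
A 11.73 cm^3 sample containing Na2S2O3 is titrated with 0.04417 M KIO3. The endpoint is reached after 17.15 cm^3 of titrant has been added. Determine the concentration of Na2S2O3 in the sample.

0.387 M

n(KIO3) = 0.04417 x 0.01715 = 0.0007575 mol.
From the balanced equation, 1 mol KIO3 reacts with 6 mol Na2S2O3, so n(Na2S2O3) = 0.0007575 x 6/1 = 0.004545 mol.
[Na2S2O3] = 0.004545 / 0.01173 L = 0.387 M.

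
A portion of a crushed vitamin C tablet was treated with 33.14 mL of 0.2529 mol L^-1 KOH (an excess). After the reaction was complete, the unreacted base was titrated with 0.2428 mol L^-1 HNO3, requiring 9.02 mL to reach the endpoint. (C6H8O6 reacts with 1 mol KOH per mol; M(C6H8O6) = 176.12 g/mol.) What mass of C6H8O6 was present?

Total n(KOH) added = 0.2529 x 0.03314 = 0.008381 mol.
n(HNO3) used = 0.2428 x 0.009020 = 0.002190 mol, which equals the excess n(KOH).
So n(KOH) consumed by the sample = 0.008381 - 0.002190 = 0.006191 mol.
n(C6H8O6) = 0.006191 / 1 = 0.006191 mol.
mass = 0.006191 mol x 176.12 g/mol = 1.09 g.

1.09 g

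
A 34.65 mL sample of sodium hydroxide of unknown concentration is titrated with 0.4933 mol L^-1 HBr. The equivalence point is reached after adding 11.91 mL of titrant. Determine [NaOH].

0.170 M

n(HBr) delivered = 0.4933 x 0.01191 = 0.005875 mol.
For a 1:1 reaction, n(NaOH) = 0.005875 mol.
[NaOH] = 0.005875 mol / 0.03465 L = 0.170 M.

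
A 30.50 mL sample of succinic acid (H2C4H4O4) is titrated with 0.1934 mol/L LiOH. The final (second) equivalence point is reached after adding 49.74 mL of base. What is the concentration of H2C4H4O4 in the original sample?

n(LiOH) = 0.1934 x 0.04974 = 0.009620 mol.
At the final (second) equivalence point, 2 mol OH^- react per mol H2C4H4O4, so n(H2C4H4O4) = 0.009620 / 2 = 0.004810 mol.
[H2C4H4O4] = 0.004810 / 0.03050 L = 0.158 M.

0.158 M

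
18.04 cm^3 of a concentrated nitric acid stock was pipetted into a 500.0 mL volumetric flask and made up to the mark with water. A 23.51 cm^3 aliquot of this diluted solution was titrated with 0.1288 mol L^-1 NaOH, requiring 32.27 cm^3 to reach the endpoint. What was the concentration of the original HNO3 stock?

n(NaOH) = 0.1288 x 0.03227 = 0.004156 mol.
n(HNO3) in the aliquot = 0.004156 mol.
[diluted HNO3] = 0.004156 / 0.02351 = 0.1768 M.
Dilution factor = 500.0/18.04 = 27.72, so [stock] = 0.1768 x 27.72 = 4.90 M.

4.90 M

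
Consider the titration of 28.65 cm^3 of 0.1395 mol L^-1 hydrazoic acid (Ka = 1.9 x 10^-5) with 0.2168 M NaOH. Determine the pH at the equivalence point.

8.83

n(HN3) = 0.1395 x 0.02865 = 0.003997 mol; V(NaOH) at equivalence = 0.003997/0.2168 = 0.01843 L.
At equivalence all the acid is converted to N3-; total volume = 0.02865 + 0.01843 = 0.04708 L, so [N3-] = 0.003997/0.04708 = 0.08488 M.
Kb = Kw/Ka = 1.0e-14 / 1.9 x 10^-5 = 5.26e-10.
[OH^-] = sqrt(Kb x [N3-]) = sqrt(5.26e-10 x 0.08488) = 6.68e-6 M.
pOH = 5.17, so pH = 14.00 - 5.17 = 8.83.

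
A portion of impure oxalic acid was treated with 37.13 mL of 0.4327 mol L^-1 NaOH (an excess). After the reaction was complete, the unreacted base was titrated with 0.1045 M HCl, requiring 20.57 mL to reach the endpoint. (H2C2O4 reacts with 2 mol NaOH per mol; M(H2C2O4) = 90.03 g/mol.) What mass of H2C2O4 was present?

Total n(NaOH) added = 0.4327 x 0.03713 = 0.01607 mol.
n(HCl) used = 0.1045 x 0.02057 = 0.002150 mol, which equals the excess n(NaOH).
So n(NaOH) consumed by the sample = 0.01607 - 0.002150 = 0.01392 mol.
n(H2C2O4) = 0.01392 / 2 = 0.006958 mol.
mass = 0.006958 mol x 90.03 g/mol = 0.626 g.

0.626 g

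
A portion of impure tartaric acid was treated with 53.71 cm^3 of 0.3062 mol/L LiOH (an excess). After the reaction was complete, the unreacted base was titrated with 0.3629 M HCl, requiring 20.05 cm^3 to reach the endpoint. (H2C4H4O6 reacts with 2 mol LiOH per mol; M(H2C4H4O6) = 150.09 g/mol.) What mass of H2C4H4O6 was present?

0.688 g

Total n(LiOH) added = 0.3062 x 0.05371 = 0.01645 mol.
n(HCl) used = 0.3629 x 0.02005 = 0.007276 mol, which equals the excess n(LiOH).
So n(LiOH) consumed by the sample = 0.01645 - 0.007276 = 0.009170 mol.
n(H2C4H4O6) = 0.009170 / 2 = 0.004585 mol.
mass = 0.004585 mol x 150.09 g/mol = 0.688 g.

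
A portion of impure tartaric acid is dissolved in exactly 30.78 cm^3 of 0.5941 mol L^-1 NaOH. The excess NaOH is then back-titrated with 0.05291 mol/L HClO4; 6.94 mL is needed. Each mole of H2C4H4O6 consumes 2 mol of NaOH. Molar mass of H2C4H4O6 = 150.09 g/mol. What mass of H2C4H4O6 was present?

Total n(NaOH) added = 0.5941 x 0.03078 = 0.01829 mol.
n(HClO4) used = 0.05291 x 0.006940 = 0.0003672 mol, which equals the excess n(NaOH).
So n(NaOH) consumed by the sample = 0.01829 - 0.0003672 = 0.01792 mol.
n(H2C4H4O6) = 0.01792 / 2 = 0.008960 mol.
mass = 0.008960 mol x 150.09 g/mol = 1.34 g.

1.34 g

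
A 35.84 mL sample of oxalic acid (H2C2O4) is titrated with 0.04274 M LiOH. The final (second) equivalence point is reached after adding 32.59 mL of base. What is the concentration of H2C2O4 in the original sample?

n(LiOH) = 0.04274 x 0.03259 = 0.001393 mol.
At the final (second) equivalence point, 2 mol OH^- react per mol H2C2O4, so n(H2C2O4) = 0.001393 / 2 = 0.0006964 mol.
[H2C2O4] = 0.0006964 / 0.03584 L = 0.0194 M.

0.0194 M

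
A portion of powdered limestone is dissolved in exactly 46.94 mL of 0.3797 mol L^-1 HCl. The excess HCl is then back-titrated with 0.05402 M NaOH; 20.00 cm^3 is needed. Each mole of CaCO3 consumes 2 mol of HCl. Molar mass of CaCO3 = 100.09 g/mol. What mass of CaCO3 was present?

Total n(HCl) added = 0.3797 x 0.04694 = 0.01782 mol.
n(NaOH) used = 0.05402 x 0.02000 = 0.001080 mol, which equals the excess n(HCl).
So n(HCl) consumed by the sample = 0.01782 - 0.001080 = 0.01674 mol.
n(CaCO3) = 0.01674 / 2 = 0.008371 mol.
mass = 0.008371 mol x 100.09 g/mol = 0.838 g.

0.838 g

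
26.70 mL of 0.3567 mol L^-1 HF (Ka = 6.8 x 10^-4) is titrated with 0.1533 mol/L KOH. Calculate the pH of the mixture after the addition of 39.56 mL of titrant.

Initial n(HF) = 0.3567 x 0.02670 = 0.009524 mol.
n(KOH) added = 0.1533 x 0.03956 = 0.006065 mol, converting that many moles of HF to F-.
Remaining n(HF) = 0.003459 mol; n(F-) = 0.006065 mol.
By Henderson-Hasselbalch, pH = pKa + log([A^-]/[HA]) = 3.17 + log(0.006065/0.003459) = 3.17 + (+0.24) = 3.41.

3.41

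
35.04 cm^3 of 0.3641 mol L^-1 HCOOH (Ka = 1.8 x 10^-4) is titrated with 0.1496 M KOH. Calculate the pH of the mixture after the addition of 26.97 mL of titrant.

3.41

Initial n(HCOOH) = 0.3641 x 0.03504 = 0.01276 mol.
n(KOH) added = 0.1496 x 0.02697 = 0.004035 mol, converting that many moles of HCOOH to HCOO-.
Remaining n(HCOOH) = 0.008723 mol; n(HCOO-) = 0.004035 mol.
By Henderson-Hasselbalch, pH = pKa + log([A^-]/[HA]) = 3.74 + log(0.004035/0.008723) = 3.74 + (-0.33) = 3.41.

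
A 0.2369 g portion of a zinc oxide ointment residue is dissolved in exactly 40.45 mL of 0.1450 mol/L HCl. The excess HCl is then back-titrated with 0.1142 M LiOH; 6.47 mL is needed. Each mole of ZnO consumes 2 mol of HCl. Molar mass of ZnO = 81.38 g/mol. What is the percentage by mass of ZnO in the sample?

Total n(HCl) added = 0.1450 x 0.04045 = 0.005865 mol.
n(LiOH) used = 0.1142 x 0.006470 = 0.0007389 mol, which equals the excess n(HCl).
So n(HCl) consumed by the sample = 0.005865 - 0.0007389 = 0.005126 mol.
n(ZnO) = 0.005126 / 2 = 0.002563 mol.
mass ZnO = 0.002563 x 81.38 = 0.2086 g, so %ZnO = 0.2086/0.2369 x 100 = 88.1%.

88.1%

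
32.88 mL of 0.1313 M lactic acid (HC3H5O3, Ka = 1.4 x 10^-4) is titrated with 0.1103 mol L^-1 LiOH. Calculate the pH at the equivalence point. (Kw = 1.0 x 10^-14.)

n(HC3H5O3) = 0.1313 x 0.03288 = 0.004317 mol; V(LiOH) at equivalence = 0.004317/0.1103 = 0.03914 L.
At equivalence all the acid is converted to C3H5O3-; total volume = 0.03288 + 0.03914 = 0.07202 L, so [C3H5O3-] = 0.004317/0.07202 = 0.05994 M.
Kb = Kw/Ka = 1.0e-14 / 1.4 x 10^-4 = 7.14e-11.
[OH^-] = sqrt(Kb x [C3H5O3-]) = sqrt(7.14e-11 x 0.05994) = 2.07e-6 M.
pOH = 5.68, so pH = 14.00 - 5.68 = 8.32.

8.32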